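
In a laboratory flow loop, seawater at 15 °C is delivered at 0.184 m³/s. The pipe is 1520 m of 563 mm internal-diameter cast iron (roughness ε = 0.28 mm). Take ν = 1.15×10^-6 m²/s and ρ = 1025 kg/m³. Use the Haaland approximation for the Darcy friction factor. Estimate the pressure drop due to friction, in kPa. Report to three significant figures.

Δp ≈ 13.5 kPa

V = 4Q/(πD²) = 4·0.184/(π·0.563²) = 0.7391 m/s
Re = VD/ν = 0.7391·0.563/1.15×10^-6 = 3.62×10^5 → turbulent
ε/D = 0.28/563 = 4.97×10^-4
Haaland: f = 0.01785
h_f = f(L/D)V²/(2g) = 0.01785·(1520/0.563)·0.7391²/(2·9.81) = 1.342 m
Δp = ρg·h_f = 1025·9.81·1.342 = 13.49 kPa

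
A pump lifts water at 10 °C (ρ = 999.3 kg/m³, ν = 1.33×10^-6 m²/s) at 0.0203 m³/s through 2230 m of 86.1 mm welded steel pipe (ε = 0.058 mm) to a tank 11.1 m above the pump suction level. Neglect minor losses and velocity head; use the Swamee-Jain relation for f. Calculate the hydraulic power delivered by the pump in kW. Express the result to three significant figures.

P_hyd ≈ 64.9 kW

V = 4Q/(πD²) = 3.487 m/s; Re = 2.26×10^5; ε/D = 6.74×10^-4; f = 0.01962
h_f = f(L/D)V²/2g = 314.8 m
Total head H = z + h_f = 11.1 + 314.8 = 325.9 m
P_hyd = ρgQH = 999.3·9.81·0.0203·325.9 = 64.86 kW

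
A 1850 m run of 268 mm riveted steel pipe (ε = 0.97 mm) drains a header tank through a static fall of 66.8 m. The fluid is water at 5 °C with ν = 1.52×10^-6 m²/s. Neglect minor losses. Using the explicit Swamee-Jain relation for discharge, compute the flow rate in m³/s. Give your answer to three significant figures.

Swamee-Jain (Type II): Q = -0.965·√(gD⁵h_f/L)·ln[ε/(3.7D) + √(3.17ν²L/(gD³h_f))]
√(gD⁵h_f/L) = √(9.81·0.268⁵·66.8/1850) = 0.02213
ε/(3.7D) = 9.78×10^-4; √(3.17ν²L/(gD³h_f)) = 3.28×10^-5
Q = -0.965·0.02213·ln(0.001011) = 0.1473 m³/s
Check: V = 2.61 m/s, Re = 4.60×10^5, f = 0.02797, h_f = 67.1 m ≈ 66.8 m ✓

Q ≈ 0.147 m³/s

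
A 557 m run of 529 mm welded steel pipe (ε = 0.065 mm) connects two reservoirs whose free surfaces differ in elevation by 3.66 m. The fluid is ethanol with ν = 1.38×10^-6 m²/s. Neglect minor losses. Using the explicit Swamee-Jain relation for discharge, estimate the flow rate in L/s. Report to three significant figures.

Swamee-Jain (Type II): Q = -0.965·√(gD⁵h_f/L)·ln[ε/(3.7D) + √(3.17ν²L/(gD³h_f))]
√(gD⁵h_f/L) = √(9.81·0.529⁵·3.66/557) = 0.05168
ε/(3.7D) = 3.32×10^-5; √(3.17ν²L/(gD³h_f)) = 2.52×10^-5
Q = -0.965·0.05168·ln(5.836×10^-5) = 0.4861 m³/s
Check: V = 2.21 m/s, Re = 8.48×10^5, f = 0.01401, h_f = 3.68 m ≈ 3.66 m ✓

Q ≈ 486 L/s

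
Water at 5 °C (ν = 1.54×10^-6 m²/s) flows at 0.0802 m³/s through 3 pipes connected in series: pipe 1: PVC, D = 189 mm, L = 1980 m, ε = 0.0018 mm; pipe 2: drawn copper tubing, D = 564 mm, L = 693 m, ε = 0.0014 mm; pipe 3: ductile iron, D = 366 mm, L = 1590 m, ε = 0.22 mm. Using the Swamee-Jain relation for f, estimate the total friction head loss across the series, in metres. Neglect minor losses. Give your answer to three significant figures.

Pipe 1: V = 2.859 m/s, Re = 3.51×10^5, ε/D = 9.52×10^-6, f = 0.01408, h_1 = f(L/D)V²/2g = 61.46 m
Pipe 2: V = 0.3210 m/s, Re = 1.18×10^5, ε/D = 2.48×10^-6, f = 0.01729, h_2 = f(L/D)V²/2g = 0.1116 m
Pipe 3: V = 0.7623 m/s, Re = 1.81×10^5, ε/D = 6.01×10^-4, f = 0.01961, h_3 = f(L/D)V²/2g = 2.523 m
Series → Q common, losses add: H = Σh = 64.09 m

H ≈ 64.1 m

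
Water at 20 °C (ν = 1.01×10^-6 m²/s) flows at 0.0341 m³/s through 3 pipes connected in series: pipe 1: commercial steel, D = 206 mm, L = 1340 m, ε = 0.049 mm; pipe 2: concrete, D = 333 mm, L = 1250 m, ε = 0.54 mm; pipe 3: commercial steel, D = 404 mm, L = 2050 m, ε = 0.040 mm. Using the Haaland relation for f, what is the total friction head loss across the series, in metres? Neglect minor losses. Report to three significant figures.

Pipe 1: V = 1.023 m/s, Re = 2.09×10^5, ε/D = 2.38×10^-4, f = 0.01703, h_1 = f(L/D)V²/2g = 5.910 m
Pipe 2: V = 0.3915 m/s, Re = 1.29×10^5, ε/D = 0.00162, f = 0.02357, h_2 = f(L/D)V²/2g = 0.6913 m
Pipe 3: V = 0.2660 m/s, Re = 1.06×10^5, ε/D = 9.90×10^-5, f = 0.01805, h_3 = f(L/D)V²/2g = 0.3303 m
Series → Q common, losses add: H = Σh = 6.932 m

H ≈ 6.93 m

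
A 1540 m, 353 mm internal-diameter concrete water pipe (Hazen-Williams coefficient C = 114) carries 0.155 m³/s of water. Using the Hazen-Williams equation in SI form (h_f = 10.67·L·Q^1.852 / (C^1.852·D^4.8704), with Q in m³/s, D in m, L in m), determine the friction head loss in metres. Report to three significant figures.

h_f = 10.67·1540·0.155^1.852 / (114^1.852·0.353^4.8704) = 12.86 m

h_f ≈ 12.9 m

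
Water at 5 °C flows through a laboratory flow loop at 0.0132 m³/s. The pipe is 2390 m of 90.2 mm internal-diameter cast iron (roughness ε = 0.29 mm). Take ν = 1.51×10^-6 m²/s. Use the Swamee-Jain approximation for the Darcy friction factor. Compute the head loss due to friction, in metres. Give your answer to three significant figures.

V = 4Q/(πD²) = 4·0.0132/(π·0.0902²) = 2.066 m/s
Re = VD/ν = 2.066·0.0902/1.51×10^-6 = 1.23×10^5 → turbulent
ε/D = 0.29/90.2 = 0.00322
Swamee-Jain: f = 0.02793
h_f = f(L/D)V²/(2g) = 0.02793·(2390/0.0902)·2.066²/(2·9.81) = 161.0 m

h_f ≈ 161 m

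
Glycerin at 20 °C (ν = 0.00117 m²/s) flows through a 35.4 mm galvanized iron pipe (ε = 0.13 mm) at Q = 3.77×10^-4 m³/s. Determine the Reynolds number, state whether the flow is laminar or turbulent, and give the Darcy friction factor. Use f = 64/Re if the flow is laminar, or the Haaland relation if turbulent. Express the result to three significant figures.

V = 4Q/(πD²) = 0.3830 m/s
Re = VD/ν = 0.3830·0.0354/0.00117 = 11.6
Re < 2300 → laminar → f = 64/Re = 5.522

Re ≈ 11.6; laminar; f = 64/Re ≈ 5.52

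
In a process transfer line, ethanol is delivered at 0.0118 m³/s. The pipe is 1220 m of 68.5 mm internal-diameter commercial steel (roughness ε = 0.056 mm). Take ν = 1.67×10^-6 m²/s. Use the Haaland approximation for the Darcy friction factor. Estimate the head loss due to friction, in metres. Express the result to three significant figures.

V = 4Q/(πD²) = 4·0.0118/(π·0.0685²) = 3.202 m/s
Re = VD/ν = 3.202·0.0685/1.67×10^-6 = 1.31×10^5 → turbulent
ε/D = 0.056/68.5 = 8.18×10^-4
Haaland: f = 0.02078
h_f = f(L/D)V²/(2g) = 0.02078·(1220/0.0685)·3.202²/(2·9.81) = 193.4 m

h_f ≈ 193 m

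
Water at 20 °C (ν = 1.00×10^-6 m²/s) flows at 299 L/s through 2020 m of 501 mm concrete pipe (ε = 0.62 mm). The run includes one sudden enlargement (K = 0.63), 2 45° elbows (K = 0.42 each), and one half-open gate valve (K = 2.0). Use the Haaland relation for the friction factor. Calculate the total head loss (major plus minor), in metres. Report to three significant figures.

V = 4Q/(πD²) = 1.517 m/s; V²/2g = 0.1172 m
Re = 7.60×10^5, ε/D = 0.00124 → f = 0.02104 (Haaland)
Major: h_f = f(L/D)·V²/2g = 0.02104·4032·0.1172 = 9.945 m
Minor: ΣK = 3.47; h_m = ΣK·V²/2g = 0.4069 m
Total H_L = 9.945 + 0.4069 = 10.35 m

H_L ≈ 10.4 m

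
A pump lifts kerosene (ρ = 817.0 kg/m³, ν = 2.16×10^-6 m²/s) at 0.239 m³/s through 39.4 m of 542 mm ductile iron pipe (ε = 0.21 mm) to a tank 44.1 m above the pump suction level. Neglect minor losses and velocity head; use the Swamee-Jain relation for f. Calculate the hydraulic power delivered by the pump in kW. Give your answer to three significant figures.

P_hyd ≈ 84.6 kW

V = 4Q/(πD²) = 1.036 m/s; Re = 2.60×10^5; ε/D = 3.87×10^-4; f = 0.01786
h_f = f(L/D)V²/2g = 0.07102 m
Total head H = z + h_f = 44.1 + 0.07102 = 44.17 m
P_hyd = ρgQH = 817.0·9.81·0.239·44.17 = 84.61 kW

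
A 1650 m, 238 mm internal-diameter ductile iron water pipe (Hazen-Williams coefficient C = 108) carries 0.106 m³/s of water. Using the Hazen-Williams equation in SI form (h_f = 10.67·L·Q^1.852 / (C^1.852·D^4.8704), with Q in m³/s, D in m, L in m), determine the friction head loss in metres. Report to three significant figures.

h_f = 10.67·1650·0.106^1.852 / (108^1.852·0.238^4.8704) = 51.40 m

h_f ≈ 51.4 m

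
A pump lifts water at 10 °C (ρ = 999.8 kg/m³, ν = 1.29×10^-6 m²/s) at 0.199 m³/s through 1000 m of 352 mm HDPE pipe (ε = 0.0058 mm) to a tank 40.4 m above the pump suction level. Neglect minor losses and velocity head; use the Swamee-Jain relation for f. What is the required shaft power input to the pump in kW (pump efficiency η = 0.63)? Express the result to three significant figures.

P_shaft ≈ 150 kW

V = 4Q/(πD²) = 2.045 m/s; Re = 5.58×10^5; ε/D = 1.65×10^-5; f = 0.01312
h_f = f(L/D)V²/2g = 7.942 m
Total head H = z + h_f = 40.4 + 7.942 = 48.34 m
P_hyd = ρgQH = 999.8·9.81·0.199·48.34 = 94.35 kW
P_shaft = P_hyd/η = 94.35/0.63 = 149.8 kW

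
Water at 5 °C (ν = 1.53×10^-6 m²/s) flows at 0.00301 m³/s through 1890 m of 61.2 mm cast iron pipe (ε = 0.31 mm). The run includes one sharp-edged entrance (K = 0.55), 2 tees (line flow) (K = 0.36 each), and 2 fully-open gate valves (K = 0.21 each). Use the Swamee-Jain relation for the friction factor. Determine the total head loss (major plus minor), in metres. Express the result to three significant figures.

V = 4Q/(πD²) = 1.023 m/s; V²/2g = 0.05336 m
Re = 4.09×10^4, ε/D = 0.00507 → f = 0.03304 (Swamee-Jain)
Major: h_f = f(L/D)·V²/2g = 0.03304·30882·0.05336 = 54.44 m
Minor: ΣK = 1.69; h_m = ΣK·V²/2g = 0.09019 m
Total H_L = 54.44 + 0.09019 = 54.53 m

H_L ≈ 54.5 m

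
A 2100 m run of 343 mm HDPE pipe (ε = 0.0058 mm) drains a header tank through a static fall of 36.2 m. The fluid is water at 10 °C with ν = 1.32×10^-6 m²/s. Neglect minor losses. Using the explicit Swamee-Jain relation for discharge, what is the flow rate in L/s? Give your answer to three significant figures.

Q ≈ 282 L/s

Swamee-Jain (Type II): Q = -0.965·√(gD⁵h_f/L)·ln[ε/(3.7D) + √(3.17ν²L/(gD³h_f))]
√(gD⁵h_f/L) = √(9.81·0.343⁵·36.2/2100) = 0.02833
ε/(3.7D) = 4.57×10^-6; √(3.17ν²L/(gD³h_f)) = 2.85×10^-5
Q = -0.965·0.02833·ln(3.302×10^-5) = 0.2821 m³/s
Check: V = 3.05 m/s, Re = 7.93×10^5, f = 0.01243, h_f = 36.2 m ≈ 36.2 m ✓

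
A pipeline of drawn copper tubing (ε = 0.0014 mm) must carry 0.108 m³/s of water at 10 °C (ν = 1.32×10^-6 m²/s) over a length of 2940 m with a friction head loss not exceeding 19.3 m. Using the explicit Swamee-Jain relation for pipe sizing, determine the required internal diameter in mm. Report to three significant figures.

D ≈ 294 mm

Swamee-Jain (Type III): D = 0.66·[ε^1.25·(LQ²/(gh_f))^4.75 + ν·Q^9.4·(L/(gh_f))^5.2]^0.04
LQ²/(gh_f) = 0.1811; L/(gh_f) = 15.53
Term 1 = ε^1.25·(…)^4.75 = 1.44×10^-11; Term 2 = ν·Q^9.4·(…)^5.2 = 1.69×10^-9
D = 0.66·(1.44×10^-11 + 1.69×10^-9)^0.04 = 0.2943 m = 294 mm
Check: V = 1.59 m/s, Re = 3.54×10^5, f = 0.01400, h_f = 18.0 m ≈ 19.3 m ✓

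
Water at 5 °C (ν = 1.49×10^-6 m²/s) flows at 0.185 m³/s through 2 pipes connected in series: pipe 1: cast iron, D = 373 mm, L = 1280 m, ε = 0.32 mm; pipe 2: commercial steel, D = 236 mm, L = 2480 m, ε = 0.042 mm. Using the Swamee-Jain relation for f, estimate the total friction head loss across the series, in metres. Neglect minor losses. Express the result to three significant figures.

Pipe 1: V = 1.693 m/s, Re = 4.24×10^5, ε/D = 8.58×10^-4, f = 0.01983, h_1 = f(L/D)V²/2g = 9.941 m
Pipe 2: V = 4.229 m/s, Re = 6.70×10^5, ε/D = 1.78×10^-4, f = 0.01493, h_2 = f(L/D)V²/2g = 143.0 m
Series → Q common, losses add: H = Σh = 153.0 m

H ≈ 153 m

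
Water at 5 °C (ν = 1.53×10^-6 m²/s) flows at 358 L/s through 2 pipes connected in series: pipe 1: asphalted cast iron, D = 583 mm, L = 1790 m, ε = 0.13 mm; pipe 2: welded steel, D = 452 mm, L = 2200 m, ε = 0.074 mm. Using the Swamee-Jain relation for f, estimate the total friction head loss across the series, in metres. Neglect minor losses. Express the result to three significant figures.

H ≈ 22.7 m

Pipe 1: V = 1.341 m/s, Re = 5.11×10^5, ε/D = 2.23×10^-4, f = 0.01570, h_1 = f(L/D)V²/2g = 4.417 m
Pipe 2: V = 2.231 m/s, Re = 6.59×10^5, ε/D = 1.64×10^-4, f = 0.01479, h_2 = f(L/D)V²/2g = 18.27 m
Series → Q common, losses add: H = Σh = 22.69 m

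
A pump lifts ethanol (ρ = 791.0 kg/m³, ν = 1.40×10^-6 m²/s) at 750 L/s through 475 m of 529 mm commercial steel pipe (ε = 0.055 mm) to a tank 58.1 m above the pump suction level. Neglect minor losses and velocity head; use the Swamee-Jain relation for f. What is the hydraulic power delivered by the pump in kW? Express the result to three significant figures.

P_hyd ≈ 379 kW

V = 4Q/(πD²) = 3.412 m/s; Re = 1.29×10^6; ε/D = 1.04×10^-4; f = 0.01331
h_f = f(L/D)V²/2g = 7.091 m
Total head H = z + h_f = 58.1 + 7.091 = 65.19 m
P_hyd = ρgQH = 791.0·9.81·0.750·65.19 = 379.4 kW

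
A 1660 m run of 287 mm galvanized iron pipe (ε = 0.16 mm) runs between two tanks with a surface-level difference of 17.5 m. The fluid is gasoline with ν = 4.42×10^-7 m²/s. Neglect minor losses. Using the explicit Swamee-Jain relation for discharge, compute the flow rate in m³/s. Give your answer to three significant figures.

Swamee-Jain (Type II): Q = -0.965·√(gD⁵h_f/L)·ln[ε/(3.7D) + √(3.17ν²L/(gD³h_f))]
√(gD⁵h_f/L) = √(9.81·0.287⁵·17.5/1660) = 0.01419
ε/(3.7D) = 1.51×10^-4; √(3.17ν²L/(gD³h_f)) = 1.59×10^-5
Q = -0.965·0.01419·ln(1.666×10^-4) = 0.1191 m³/s
Check: V = 1.84 m/s, Re = 1.20×10^6, f = 0.01760, h_f = 17.6 m ≈ 17.5 m ✓

Q ≈ 0.119 m³/s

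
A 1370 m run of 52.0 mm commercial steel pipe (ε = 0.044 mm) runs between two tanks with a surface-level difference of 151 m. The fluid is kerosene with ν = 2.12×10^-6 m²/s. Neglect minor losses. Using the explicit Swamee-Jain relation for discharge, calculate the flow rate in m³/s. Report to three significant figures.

Q ≈ 0.00466 m³/s

Swamee-Jain (Type II): Q = -0.965·√(gD⁵h_f/L)·ln[ε/(3.7D) + √(3.17ν²L/(gD³h_f))]
√(gD⁵h_f/L) = √(9.81·0.0520⁵·151/1370) = 6.412×10^-4
ε/(3.7D) = 2.29×10^-4; √(3.17ν²L/(gD³h_f)) = 3.06×10^-4
Q = -0.965·6.412×10^-4·ln(5.348×10^-4) = 0.004661 m³/s
Check: V = 2.19 m/s, Re = 5.38×10^4, f = 0.02348, h_f = 152 m ≈ 151 m ✓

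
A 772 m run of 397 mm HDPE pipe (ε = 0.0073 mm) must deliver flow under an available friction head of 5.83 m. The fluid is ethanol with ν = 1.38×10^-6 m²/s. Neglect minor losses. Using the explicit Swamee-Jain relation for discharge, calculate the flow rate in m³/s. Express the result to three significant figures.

Swamee-Jain (Type II): Q = -0.965·√(gD⁵h_f/L)·ln[ε/(3.7D) + √(3.17ν²L/(gD³h_f))]
√(gD⁵h_f/L) = √(9.81·0.397⁵·5.83/772) = 0.02703
ε/(3.7D) = 4.97×10^-6; √(3.17ν²L/(gD³h_f)) = 3.61×10^-5
Q = -0.965·0.02703·ln(4.106×10^-5) = 0.2635 m³/s
Check: V = 2.13 m/s, Re = 6.12×10^5, f = 0.01296, h_f = 5.82 m ≈ 5.83 m ✓

Q ≈ 0.263 m³/s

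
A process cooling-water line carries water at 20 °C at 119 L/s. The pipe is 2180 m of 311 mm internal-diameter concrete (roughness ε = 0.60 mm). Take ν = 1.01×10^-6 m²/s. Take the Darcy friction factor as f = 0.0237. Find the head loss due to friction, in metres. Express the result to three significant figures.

h_f ≈ 20.8 m

V = 4Q/(πD²) = 4·0.119/(π·0.311²) = 1.567 m/s
h_f = f(L/D)V²/(2g) = 0.02370·(2180/0.311)·1.567²/(2·9.81) = 20.78 m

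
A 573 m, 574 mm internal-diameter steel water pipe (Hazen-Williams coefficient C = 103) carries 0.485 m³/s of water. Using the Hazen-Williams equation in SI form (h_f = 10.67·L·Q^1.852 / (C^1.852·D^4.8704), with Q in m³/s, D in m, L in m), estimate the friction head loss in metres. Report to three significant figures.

h_f = 10.67·573·0.485^1.852 / (103^1.852·0.574^4.8704) = 4.474 m

h_f ≈ 4.47 m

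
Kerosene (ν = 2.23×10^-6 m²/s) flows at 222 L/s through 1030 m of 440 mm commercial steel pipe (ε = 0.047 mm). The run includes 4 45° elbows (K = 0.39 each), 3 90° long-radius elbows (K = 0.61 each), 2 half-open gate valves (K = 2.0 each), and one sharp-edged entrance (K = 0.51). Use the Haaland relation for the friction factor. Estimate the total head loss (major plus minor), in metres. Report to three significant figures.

H_L ≈ 4.77 m

V = 4Q/(πD²) = 1.460 m/s; V²/2g = 0.1086 m
Re = 2.88×10^5, ε/D = 1.07×10^-4 → f = 0.01538 (Haaland)
Major: h_f = f(L/D)·V²/2g = 0.01538·2341·0.1086 = 3.911 m
Minor: ΣK = 7.90; h_m = ΣK·V²/2g = 0.8583 m
Total H_L = 3.911 + 0.8583 = 4.769 m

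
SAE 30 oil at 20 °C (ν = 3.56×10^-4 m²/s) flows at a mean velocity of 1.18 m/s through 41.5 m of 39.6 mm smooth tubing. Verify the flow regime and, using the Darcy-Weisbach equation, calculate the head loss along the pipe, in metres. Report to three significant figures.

Re = VD/ν = 1.18·0.03960/3.56×10^-4 = 131 → laminar (Re < 2300)
f = 64/Re = 0.4876
h_f = f(L/D)V²/(2g) = 0.4876·(41.5/0.03960)·1.18²/(2·9.81) = 36.26 m

h_f ≈ 36.3 m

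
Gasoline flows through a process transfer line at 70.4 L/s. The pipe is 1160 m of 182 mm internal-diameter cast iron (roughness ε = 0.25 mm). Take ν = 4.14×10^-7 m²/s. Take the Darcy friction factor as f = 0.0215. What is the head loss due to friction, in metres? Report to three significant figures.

V = 4Q/(πD²) = 4·0.0704/(π·0.182²) = 2.706 m/s
h_f = f(L/D)V²/(2g) = 0.02150·(1160/0.182)·2.706²/(2·9.81) = 51.15 m

h_f ≈ 51.1 m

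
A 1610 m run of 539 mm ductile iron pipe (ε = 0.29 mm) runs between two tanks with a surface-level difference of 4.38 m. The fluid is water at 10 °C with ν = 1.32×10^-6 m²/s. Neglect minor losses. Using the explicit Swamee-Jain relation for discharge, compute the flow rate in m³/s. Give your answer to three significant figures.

Swamee-Jain (Type II): Q = -0.965·√(gD⁵h_f/L)·ln[ε/(3.7D) + √(3.17ν²L/(gD³h_f))]
√(gD⁵h_f/L) = √(9.81·0.539⁵·4.38/1610) = 0.03484
ε/(3.7D) = 1.45×10^-4; √(3.17ν²L/(gD³h_f)) = 3.64×10^-5
Q = -0.965·0.03484·ln(1.818×10^-4) = 0.2896 m³/s
Check: V = 1.27 m/s, Re = 5.18×10^5, f = 0.01798, h_f = 4.41 m ≈ 4.38 m ✓

Q ≈ 0.290 m³/s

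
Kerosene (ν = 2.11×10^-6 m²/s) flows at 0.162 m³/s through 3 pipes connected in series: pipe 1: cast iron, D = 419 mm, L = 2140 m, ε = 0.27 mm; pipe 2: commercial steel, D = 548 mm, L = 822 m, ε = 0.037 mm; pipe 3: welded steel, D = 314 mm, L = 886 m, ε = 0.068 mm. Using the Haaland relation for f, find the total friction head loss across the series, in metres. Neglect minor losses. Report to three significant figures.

Pipe 1: V = 1.175 m/s, Re = 2.33×10^5, ε/D = 6.44×10^-4, f = 0.01915, h_1 = f(L/D)V²/2g = 6.883 m
Pipe 2: V = 0.6869 m/s, Re = 1.78×10^5, ε/D = 6.75×10^-5, f = 0.01627, h_2 = f(L/D)V²/2g = 0.5870 m
Pipe 3: V = 2.092 m/s, Re = 3.11×10^5, ε/D = 2.17×10^-4, f = 0.01613, h_3 = f(L/D)V²/2g = 10.15 m
Series → Q common, losses add: H = Σh = 17.62 m

H ≈ 17.6 m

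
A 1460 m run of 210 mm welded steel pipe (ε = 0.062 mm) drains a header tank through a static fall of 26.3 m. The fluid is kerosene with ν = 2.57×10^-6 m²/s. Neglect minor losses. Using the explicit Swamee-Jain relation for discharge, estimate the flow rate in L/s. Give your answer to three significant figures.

Q ≈ 70.1 L/s

Swamee-Jain (Type II): Q = -0.965·√(gD⁵h_f/L)·ln[ε/(3.7D) + √(3.17ν²L/(gD³h_f))]
√(gD⁵h_f/L) = √(9.81·0.210⁵·26.3/1460) = 0.008495
ε/(3.7D) = 7.98×10^-5; √(3.17ν²L/(gD³h_f)) = 1.13×10^-4
Q = -0.965·0.008495·ln(1.929×10^-4) = 0.07012 m³/s
Check: V = 2.02 m/s, Re = 1.65×10^5, f = 0.01817, h_f = 26.4 m ≈ 26.3 m ✓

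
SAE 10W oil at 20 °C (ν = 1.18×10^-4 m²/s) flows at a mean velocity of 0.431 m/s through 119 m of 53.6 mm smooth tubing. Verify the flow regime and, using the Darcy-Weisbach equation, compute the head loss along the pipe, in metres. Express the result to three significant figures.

Re = VD/ν = 0.431·0.05360/1.18×10^-4 = 196 → laminar (Re < 2300)
f = 64/Re = 0.3269
h_f = f(L/D)V²/(2g) = 0.3269·(119/0.05360)·0.431²/(2·9.81) = 6.872 m

h_f ≈ 6.87 m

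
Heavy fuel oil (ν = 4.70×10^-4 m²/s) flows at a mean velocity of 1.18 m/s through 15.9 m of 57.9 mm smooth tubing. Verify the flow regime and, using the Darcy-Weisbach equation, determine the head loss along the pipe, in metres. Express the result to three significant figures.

Re = VD/ν = 1.18·0.05790/4.70×10^-4 = 145 → laminar (Re < 2300)
f = 64/Re = 0.4403
h_f = f(L/D)V²/(2g) = 0.4403·(15.9/0.05790)·1.18²/(2·9.81) = 8.580 m

h_f ≈ 8.58 m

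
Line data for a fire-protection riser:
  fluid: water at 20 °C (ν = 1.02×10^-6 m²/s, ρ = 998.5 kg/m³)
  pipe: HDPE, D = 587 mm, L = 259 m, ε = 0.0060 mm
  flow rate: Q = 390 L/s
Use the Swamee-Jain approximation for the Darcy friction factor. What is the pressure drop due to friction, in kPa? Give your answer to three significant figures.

Δp ≈ 5.58 kPa

V = 4Q/(πD²) = 4·0.390/(π·0.587²) = 1.441 m/s
Re = VD/ν = 1.441·0.587/1.02×10^-6 = 8.29×10^5 → turbulent
ε/D = 0.0060/587 = 1.02×10^-5
Swamee-Jain: f = 0.01221
h_f = f(L/D)V²/(2g) = 0.01221·(259/0.587)·1.441²/(2·9.81) = 0.5701 m
Δp = ρg·h_f = 998.5·9.81·0.5701 = 5.584 kPa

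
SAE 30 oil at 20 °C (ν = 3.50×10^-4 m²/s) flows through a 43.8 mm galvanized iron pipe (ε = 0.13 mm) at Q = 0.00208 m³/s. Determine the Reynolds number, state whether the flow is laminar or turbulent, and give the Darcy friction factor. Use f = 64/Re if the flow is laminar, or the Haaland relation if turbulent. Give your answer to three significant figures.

Re ≈ 173; laminar; f = 64/Re ≈ 0.370

V = 4Q/(πD²) = 1.380 m/s
Re = VD/ν = 1.380·0.0438/3.50×10^-4 = 173
Re < 2300 → laminar → f = 64/Re = 0.3705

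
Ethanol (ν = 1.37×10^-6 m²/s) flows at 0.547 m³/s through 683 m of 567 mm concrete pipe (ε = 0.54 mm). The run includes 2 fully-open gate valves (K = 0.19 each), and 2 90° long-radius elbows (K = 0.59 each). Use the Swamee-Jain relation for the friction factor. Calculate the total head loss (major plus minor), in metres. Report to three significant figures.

V = 4Q/(πD²) = 2.166 m/s; V²/2g = 0.2392 m
Re = 8.97×10^5, ε/D = 9.52×10^-4 → f = 0.01985 (Swamee-Jain)
Major: h_f = f(L/D)·V²/2g = 0.01985·1205·0.2392 = 5.720 m
Minor: ΣK = 1.56; h_m = ΣK·V²/2g = 0.3732 m
Total H_L = 5.720 + 0.3732 = 6.093 m

H_L ≈ 6.09 m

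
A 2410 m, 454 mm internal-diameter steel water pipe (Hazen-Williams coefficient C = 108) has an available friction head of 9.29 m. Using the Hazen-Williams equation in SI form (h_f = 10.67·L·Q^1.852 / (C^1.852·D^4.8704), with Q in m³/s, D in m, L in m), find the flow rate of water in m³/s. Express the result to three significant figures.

Q ≈ 0.187 m³/s

Rearranging: Q = [h_f·C^1.852·D^4.8704 / (10.67·L)]^(1/1.852)
Q = [9.29·108^1.852·0.454^4.8704 / (10.67·2410)]^0.540 = 0.1875 m³/s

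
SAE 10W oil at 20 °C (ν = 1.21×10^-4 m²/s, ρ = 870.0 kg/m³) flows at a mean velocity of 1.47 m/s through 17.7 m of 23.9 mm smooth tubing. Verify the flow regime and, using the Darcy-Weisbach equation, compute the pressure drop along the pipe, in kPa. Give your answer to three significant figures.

Δp ≈ 153 kPa

Re = VD/ν = 1.47·0.02390/1.21×10^-4 = 290 → laminar (Re < 2300)
f = 64/Re = 0.2204
h_f = f(L/D)V²/(2g) = 0.2204·(17.7/0.02390)·1.47²/(2·9.81) = 17.98 m
Δp = ρg·h_f = 870.0·9.81·17.98 = 153.4 kPa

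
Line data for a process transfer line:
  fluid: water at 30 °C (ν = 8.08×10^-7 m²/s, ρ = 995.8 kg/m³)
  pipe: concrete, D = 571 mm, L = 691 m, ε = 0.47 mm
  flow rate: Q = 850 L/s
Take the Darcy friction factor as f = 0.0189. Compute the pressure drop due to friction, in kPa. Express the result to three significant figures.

Δp ≈ 125 kPa

V = 4Q/(πD²) = 4·0.850/(π·0.571²) = 3.319 m/s
h_f = f(L/D)V²/(2g) = 0.01890·(691/0.571)·3.319²/(2·9.81) = 12.84 m
Δp = ρg·h_f = 995.8·9.81·12.84 = 125.5 kPa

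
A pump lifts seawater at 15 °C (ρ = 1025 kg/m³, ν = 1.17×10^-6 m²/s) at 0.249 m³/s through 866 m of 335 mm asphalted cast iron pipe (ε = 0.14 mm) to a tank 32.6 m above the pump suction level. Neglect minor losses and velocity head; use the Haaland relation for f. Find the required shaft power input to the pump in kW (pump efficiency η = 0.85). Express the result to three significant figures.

V = 4Q/(πD²) = 2.825 m/s; Re = 8.09×10^5; ε/D = 4.18×10^-4; f = 0.01669
h_f = f(L/D)V²/2g = 17.55 m
Total head H = z + h_f = 32.6 + 17.55 = 50.15 m
P_hyd = ρgQH = 1025·9.81·0.249·50.15 = 125.6 kW
P_shaft = P_hyd/η = 125.6/0.85 = 147.7 kW

P_shaft ≈ 148 kW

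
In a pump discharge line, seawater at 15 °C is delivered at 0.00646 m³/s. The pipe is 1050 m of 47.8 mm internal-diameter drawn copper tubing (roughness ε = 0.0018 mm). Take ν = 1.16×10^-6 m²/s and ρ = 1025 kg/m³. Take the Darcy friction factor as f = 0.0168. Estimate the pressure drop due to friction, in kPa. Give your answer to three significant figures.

Δp ≈ 2450 kPa

V = 4Q/(πD²) = 4·0.00646/(π·0.0478²) = 3.600 m/s
h_f = f(L/D)V²/(2g) = 0.01680·(1050/0.0478)·3.600²/(2·9.81) = 243.8 m
Δp = ρg·h_f = 1025·9.81·243.8 = 2451 kPa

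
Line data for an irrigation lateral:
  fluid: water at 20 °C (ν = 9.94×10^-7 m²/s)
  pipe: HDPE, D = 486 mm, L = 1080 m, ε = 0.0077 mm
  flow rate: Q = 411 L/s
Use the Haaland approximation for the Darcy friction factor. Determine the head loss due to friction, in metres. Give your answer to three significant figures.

h_f ≈ 6.53 m

V = 4Q/(πD²) = 4·0.411/(π·0.486²) = 2.216 m/s
Re = VD/ν = 2.216·0.486/9.94×10^-7 = 1.08×10^6 → turbulent
ε/D = 0.0077/486 = 1.58×10^-5
Haaland: f = 0.01174
h_f = f(L/D)V²/(2g) = 0.01174·(1080/0.486)·2.216²/(2·9.81) = 6.529 m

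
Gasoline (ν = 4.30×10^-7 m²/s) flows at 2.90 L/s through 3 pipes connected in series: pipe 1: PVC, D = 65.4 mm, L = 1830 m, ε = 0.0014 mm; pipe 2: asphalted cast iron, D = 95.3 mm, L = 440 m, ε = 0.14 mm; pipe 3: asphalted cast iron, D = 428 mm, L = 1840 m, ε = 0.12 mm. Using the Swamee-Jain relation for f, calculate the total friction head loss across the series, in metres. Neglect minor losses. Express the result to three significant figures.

Pipe 1: V = 0.8633 m/s, Re = 1.31×10^5, ε/D = 2.14×10^-5, f = 0.01704, h_1 = f(L/D)V²/2g = 18.11 m
Pipe 2: V = 0.4066 m/s, Re = 9.01×10^4, ε/D = 0.00147, f = 0.02405, h_2 = f(L/D)V²/2g = 0.9353 m
Pipe 3: V = 0.02016 m/s, Re = 2.01×10^4, ε/D = 2.80×10^-4, f = 0.02648, h_3 = f(L/D)V²/2g = 0.002358 m
Series → Q common, losses add: H = Σh = 19.05 m

H ≈ 19.1 m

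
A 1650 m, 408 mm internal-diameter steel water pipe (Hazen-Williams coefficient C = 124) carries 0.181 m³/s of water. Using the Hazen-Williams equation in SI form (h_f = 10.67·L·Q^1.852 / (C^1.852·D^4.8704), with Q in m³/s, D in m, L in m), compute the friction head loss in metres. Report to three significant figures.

h_f ≈ 7.76 m

h_f = 10.67·1650·0.181^1.852 / (124^1.852·0.408^4.8704) = 7.764 m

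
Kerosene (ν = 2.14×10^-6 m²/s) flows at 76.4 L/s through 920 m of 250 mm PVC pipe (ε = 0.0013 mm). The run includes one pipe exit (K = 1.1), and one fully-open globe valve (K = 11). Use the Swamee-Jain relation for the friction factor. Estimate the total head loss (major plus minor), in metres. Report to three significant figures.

H_L ≈ 8.70 m

V = 4Q/(πD²) = 1.556 m/s; V²/2g = 0.1235 m
Re = 1.82×10^5, ε/D = 5.20×10^-6 → f = 0.01587 (Swamee-Jain)
Major: h_f = f(L/D)·V²/2g = 0.01587·3680·0.1235 = 7.210 m
Minor: ΣK = 12.1; h_m = ΣK·V²/2g = 1.494 m
Total H_L = 7.210 + 1.494 = 8.704 m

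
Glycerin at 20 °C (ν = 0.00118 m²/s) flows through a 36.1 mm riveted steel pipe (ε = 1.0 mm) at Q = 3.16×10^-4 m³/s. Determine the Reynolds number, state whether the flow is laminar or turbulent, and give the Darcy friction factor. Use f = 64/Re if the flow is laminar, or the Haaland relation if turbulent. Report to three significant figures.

V = 4Q/(πD²) = 0.3087 m/s
Re = VD/ν = 0.3087·0.0361/0.00118 = 9.45
Re < 2300 → laminar → f = 64/Re = 6.776

Re ≈ 9.45; laminar; f = 64/Re ≈ 6.78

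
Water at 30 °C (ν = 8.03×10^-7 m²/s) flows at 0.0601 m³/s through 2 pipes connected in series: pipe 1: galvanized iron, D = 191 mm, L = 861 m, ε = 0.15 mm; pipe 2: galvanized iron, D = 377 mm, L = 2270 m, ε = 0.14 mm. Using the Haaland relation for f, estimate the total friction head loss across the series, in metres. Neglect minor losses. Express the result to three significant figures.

H ≈ 21.0 m

Pipe 1: V = 2.098 m/s, Re = 4.99×10^5, ε/D = 7.85×10^-4, f = 0.01919, h_1 = f(L/D)V²/2g = 19.40 m
Pipe 2: V = 0.5384 m/s, Re = 2.53×10^5, ε/D = 3.71×10^-4, f = 0.01753, h_2 = f(L/D)V²/2g = 1.560 m
Series → Q common, losses add: H = Σh = 20.96 m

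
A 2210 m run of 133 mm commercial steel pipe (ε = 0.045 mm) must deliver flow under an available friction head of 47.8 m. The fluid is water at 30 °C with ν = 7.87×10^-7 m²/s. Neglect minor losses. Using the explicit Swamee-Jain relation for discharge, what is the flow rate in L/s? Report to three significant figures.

Swamee-Jain (Type II): Q = -0.965·√(gD⁵h_f/L)·ln[ε/(3.7D) + √(3.17ν²L/(gD³h_f))]
√(gD⁵h_f/L) = √(9.81·0.133⁵·47.8/2210) = 0.002972
ε/(3.7D) = 9.14×10^-5; √(3.17ν²L/(gD³h_f)) = 6.27×10^-5
Q = -0.965·0.002972·ln(1.542×10^-4) = 0.02517 m³/s
Check: V = 1.81 m/s, Re = 3.06×10^5, f = 0.01729, h_f = 48.1 m ≈ 47.8 m ✓

Q ≈ 25.2 L/s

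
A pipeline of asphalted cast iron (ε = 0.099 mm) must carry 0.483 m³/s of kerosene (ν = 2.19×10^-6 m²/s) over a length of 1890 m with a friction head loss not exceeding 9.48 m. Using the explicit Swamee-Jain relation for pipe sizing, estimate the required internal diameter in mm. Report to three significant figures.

D ≈ 574 mm

Swamee-Jain (Type III): D = 0.66·[ε^1.25·(LQ²/(gh_f))^4.75 + ν·Q^9.4·(L/(gh_f))^5.2]^0.04
LQ²/(gh_f) = 4.741; L/(gh_f) = 20.32
Term 1 = ε^1.25·(…)^4.75 = 0.0160; Term 2 = ν·Q^9.4·(…)^5.2 = 0.0148
D = 0.66·(0.0160 + 0.0148)^0.04 = 0.5743 m = 574 mm
Check: V = 1.86 m/s, Re = 4.89×10^5, f = 0.01528, h_f = 8.91 m ≈ 9.48 m ✓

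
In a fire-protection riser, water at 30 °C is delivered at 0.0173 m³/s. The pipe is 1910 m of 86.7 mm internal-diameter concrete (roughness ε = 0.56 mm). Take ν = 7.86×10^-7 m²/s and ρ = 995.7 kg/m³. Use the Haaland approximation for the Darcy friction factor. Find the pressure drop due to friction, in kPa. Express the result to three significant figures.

Δp ≈ 3120 kPa

V = 4Q/(πD²) = 4·0.0173/(π·0.0867²) = 2.930 m/s
Re = VD/ν = 2.930·0.0867/7.86×10^-7 = 3.23×10^5 → turbulent
ε/D = 0.56/86.7 = 0.00646
Haaland: f = 0.03316
h_f = f(L/D)V²/(2g) = 0.03316·(1910/0.0867)·2.930²/(2·9.81) = 319.7 m
Δp = ρg·h_f = 995.7·9.81·319.7 = 3123 kPa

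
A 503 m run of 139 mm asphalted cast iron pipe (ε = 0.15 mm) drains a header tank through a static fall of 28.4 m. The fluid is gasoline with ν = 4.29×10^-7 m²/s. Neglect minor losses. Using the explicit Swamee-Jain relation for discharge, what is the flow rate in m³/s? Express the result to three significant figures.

Q ≈ 0.0418 m³/s

Swamee-Jain (Type II): Q = -0.965·√(gD⁵h_f/L)·ln[ε/(3.7D) + √(3.17ν²L/(gD³h_f))]
√(gD⁵h_f/L) = √(9.81·0.139⁵·28.4/503) = 0.005361
ε/(3.7D) = 2.92×10^-4; √(3.17ν²L/(gD³h_f)) = 1.98×10^-5
Q = -0.965·0.005361·ln(3.115×10^-4) = 0.04177 m³/s
Check: V = 2.75 m/s, Re = 8.92×10^5, f = 0.02042, h_f = 28.5 m ≈ 28.4 m ✓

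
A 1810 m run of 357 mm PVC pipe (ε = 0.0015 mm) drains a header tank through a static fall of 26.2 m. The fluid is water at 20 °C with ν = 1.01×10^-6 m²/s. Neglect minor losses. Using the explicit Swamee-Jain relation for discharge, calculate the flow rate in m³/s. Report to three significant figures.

Swamee-Jain (Type II): Q = -0.965·√(gD⁵h_f/L)·ln[ε/(3.7D) + √(3.17ν²L/(gD³h_f))]
√(gD⁵h_f/L) = √(9.81·0.357⁵·26.2/1810) = 0.02870
ε/(3.7D) = 1.14×10^-6; √(3.17ν²L/(gD³h_f)) = 2.24×10^-5
Q = -0.965·0.02870·ln(2.351×10^-5) = 0.2951 m³/s
Check: V = 2.95 m/s, Re = 1.04×10^6, f = 0.01163, h_f = 26.1 m ≈ 26.2 m ✓

Q ≈ 0.295 m³/s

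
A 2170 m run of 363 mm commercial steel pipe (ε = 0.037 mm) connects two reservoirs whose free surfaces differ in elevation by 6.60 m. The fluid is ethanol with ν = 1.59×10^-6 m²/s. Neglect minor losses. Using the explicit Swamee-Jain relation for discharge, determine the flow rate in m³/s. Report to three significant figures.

Swamee-Jain (Type II): Q = -0.965·√(gD⁵h_f/L)·ln[ε/(3.7D) + √(3.17ν²L/(gD³h_f))]
√(gD⁵h_f/L) = √(9.81·0.363⁵·6.60/2170) = 0.01371
ε/(3.7D) = 2.75×10^-5; √(3.17ν²L/(gD³h_f)) = 7.49×10^-5
Q = -0.965·0.01371·ln(1.025×10^-4) = 0.1216 m³/s
Check: V = 1.17 m/s, Re = 2.68×10^5, f = 0.01570, h_f = 6.60 m ≈ 6.60 m ✓

Q ≈ 0.122 m³/s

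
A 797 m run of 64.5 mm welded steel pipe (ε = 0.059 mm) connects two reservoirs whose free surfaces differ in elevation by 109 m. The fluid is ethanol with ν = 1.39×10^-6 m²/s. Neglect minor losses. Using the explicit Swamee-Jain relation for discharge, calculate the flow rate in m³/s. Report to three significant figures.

Q ≈ 0.00931 m³/s

Swamee-Jain (Type II): Q = -0.965·√(gD⁵h_f/L)·ln[ε/(3.7D) + √(3.17ν²L/(gD³h_f))]
√(gD⁵h_f/L) = √(9.81·0.0645⁵·109/797) = 0.001224
ε/(3.7D) = 2.47×10^-4; √(3.17ν²L/(gD³h_f)) = 1.30×10^-4
Q = -0.965·0.001224·ln(3.777×10^-4) = 0.009308 m³/s
Check: V = 2.85 m/s, Re = 1.32×10^5, f = 0.02149, h_f = 110 m ≈ 109 m ✓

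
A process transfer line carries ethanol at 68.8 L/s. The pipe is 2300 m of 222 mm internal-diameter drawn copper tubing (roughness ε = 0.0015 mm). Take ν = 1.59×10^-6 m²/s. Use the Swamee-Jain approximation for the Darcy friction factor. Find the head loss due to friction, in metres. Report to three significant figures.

h_f ≈ 25.0 m

V = 4Q/(πD²) = 4·0.0688/(π·0.222²) = 1.777 m/s
Re = VD/ν = 1.777·0.222/1.59×10^-6 = 2.48×10^5 → turbulent
ε/D = 0.0015/222 = 6.76×10^-6
Swamee-Jain: f = 0.01497
h_f = f(L/D)V²/(2g) = 0.01497·(2300/0.222)·1.777²/(2·9.81) = 24.97 m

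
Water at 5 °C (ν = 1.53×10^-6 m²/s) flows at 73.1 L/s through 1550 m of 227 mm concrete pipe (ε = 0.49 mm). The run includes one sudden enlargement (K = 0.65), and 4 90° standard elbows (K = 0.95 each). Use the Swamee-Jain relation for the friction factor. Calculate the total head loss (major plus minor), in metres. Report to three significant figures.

H_L ≈ 28.8 m

V = 4Q/(πD²) = 1.806 m/s; V²/2g = 0.1663 m
Re = 2.68×10^5, ε/D = 0.00216 → f = 0.02470 (Swamee-Jain)
Major: h_f = f(L/D)·V²/2g = 0.02470·6828·0.1663 = 28.04 m
Minor: ΣK = 4.45; h_m = ΣK·V²/2g = 0.7400 m
Total H_L = 28.04 + 0.7400 = 28.78 m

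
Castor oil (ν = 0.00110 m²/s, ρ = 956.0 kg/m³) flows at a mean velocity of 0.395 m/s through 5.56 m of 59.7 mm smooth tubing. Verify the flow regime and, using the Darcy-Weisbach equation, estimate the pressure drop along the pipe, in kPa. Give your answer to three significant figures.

Δp ≈ 20.7 kPa

Re = VD/ν = 0.395·0.05970/0.00110 = 21.4 → laminar (Re < 2300)
f = 64/Re = 2.985
h_f = f(L/D)V²/(2g) = 2.985·(5.56/0.05970)·0.395²/(2·9.81) = 2.211 m
Δp = ρg·h_f = 956.0·9.81·2.211 = 20.74 kPa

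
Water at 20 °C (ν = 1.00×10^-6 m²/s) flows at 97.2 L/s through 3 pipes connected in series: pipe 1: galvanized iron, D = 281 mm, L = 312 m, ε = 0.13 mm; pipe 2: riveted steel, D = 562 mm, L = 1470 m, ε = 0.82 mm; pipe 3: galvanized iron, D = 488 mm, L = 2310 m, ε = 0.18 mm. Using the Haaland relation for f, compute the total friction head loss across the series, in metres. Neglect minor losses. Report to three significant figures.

Pipe 1: V = 1.567 m/s, Re = 4.40×10^5, ε/D = 4.63×10^-4, f = 0.01744, h_1 = f(L/D)V²/2g = 2.425 m
Pipe 2: V = 0.3918 m/s, Re = 2.20×10^5, ε/D = 0.00146, f = 0.02250, h_2 = f(L/D)V²/2g = 0.4605 m
Pipe 3: V = 0.5197 m/s, Re = 2.54×10^5, ε/D = 3.69×10^-4, f = 0.01751, h_3 = f(L/D)V²/2g = 1.141 m
Series → Q common, losses add: H = Σh = 4.027 m

H ≈ 4.03 m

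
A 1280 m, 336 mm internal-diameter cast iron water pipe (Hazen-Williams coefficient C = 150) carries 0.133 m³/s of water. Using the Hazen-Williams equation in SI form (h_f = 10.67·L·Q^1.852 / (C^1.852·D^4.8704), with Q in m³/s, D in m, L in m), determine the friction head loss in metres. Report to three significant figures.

h_f ≈ 6.16 m

h_f = 10.67·1280·0.133^1.852 / (150^1.852·0.336^4.8704) = 6.159 m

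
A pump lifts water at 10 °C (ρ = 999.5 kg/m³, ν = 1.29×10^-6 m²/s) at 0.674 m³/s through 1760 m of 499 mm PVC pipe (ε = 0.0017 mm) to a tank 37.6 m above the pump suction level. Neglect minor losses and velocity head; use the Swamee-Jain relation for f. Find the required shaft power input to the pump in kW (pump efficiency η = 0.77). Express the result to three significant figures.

V = 4Q/(πD²) = 3.446 m/s; Re = 1.33×10^6; ε/D = 3.41×10^-6; f = 0.01117
h_f = f(L/D)V²/2g = 23.85 m
Total head H = z + h_f = 37.6 + 23.85 = 61.45 m
P_hyd = ρgQH = 999.5·9.81·0.674·61.45 = 406.1 kW
P_shaft = P_hyd/η = 406.1/0.77 = 527.4 kW

P_shaft ≈ 527 kW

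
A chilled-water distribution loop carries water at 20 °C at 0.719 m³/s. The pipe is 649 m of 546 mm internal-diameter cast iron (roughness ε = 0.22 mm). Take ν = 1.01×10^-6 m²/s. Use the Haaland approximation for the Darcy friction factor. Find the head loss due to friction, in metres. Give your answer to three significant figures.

V = 4Q/(πD²) = 4·0.719/(π·0.546²) = 3.071 m/s
Re = VD/ν = 3.071·0.546/1.01×10^-6 = 1.66×10^6 → turbulent
ε/D = 0.22/546 = 4.03×10^-4
Haaland: f = 0.01627
h_f = f(L/D)V²/(2g) = 0.01627·(649/0.546)·3.071²/(2·9.81) = 9.293 m

h_f ≈ 9.29 m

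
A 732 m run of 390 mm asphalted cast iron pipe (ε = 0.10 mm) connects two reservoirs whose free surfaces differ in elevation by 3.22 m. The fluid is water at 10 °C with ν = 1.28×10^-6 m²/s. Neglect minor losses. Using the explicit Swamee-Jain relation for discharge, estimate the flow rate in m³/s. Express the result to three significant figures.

Swamee-Jain (Type II): Q = -0.965·√(gD⁵h_f/L)·ln[ε/(3.7D) + √(3.17ν²L/(gD³h_f))]
√(gD⁵h_f/L) = √(9.81·0.390⁵·3.22/732) = 0.01973
ε/(3.7D) = 6.93×10^-5; √(3.17ν²L/(gD³h_f)) = 4.50×10^-5
Q = -0.965·0.01973·ln(1.143×10^-4) = 0.1728 m³/s
Check: V = 1.45 m/s, Re = 4.41×10^5, f = 0.01617, h_f = 3.24 m ≈ 3.22 m ✓

Q ≈ 0.173 m³/s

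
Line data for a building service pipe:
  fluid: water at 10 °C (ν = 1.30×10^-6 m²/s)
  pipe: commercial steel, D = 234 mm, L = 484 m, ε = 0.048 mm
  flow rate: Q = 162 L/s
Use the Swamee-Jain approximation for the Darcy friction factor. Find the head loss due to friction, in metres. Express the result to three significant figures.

h_f ≈ 22.7 m

V = 4Q/(πD²) = 4·0.162/(π·0.234²) = 3.767 m/s
Re = VD/ν = 3.767·0.234/1.30×10^-6 = 6.78×10^5 → turbulent
ε/D = 0.048/234 = 2.05×10^-4
Swamee-Jain: f = 0.01519
h_f = f(L/D)V²/(2g) = 0.01519·(484/0.234)·3.767²/(2·9.81) = 22.73 m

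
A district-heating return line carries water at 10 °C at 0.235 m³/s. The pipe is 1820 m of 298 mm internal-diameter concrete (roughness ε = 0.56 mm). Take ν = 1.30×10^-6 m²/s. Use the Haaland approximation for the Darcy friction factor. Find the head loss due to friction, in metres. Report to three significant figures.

V = 4Q/(πD²) = 4·0.235/(π·0.298²) = 3.369 m/s
Re = VD/ν = 3.369·0.298/1.30×10^-6 = 7.72×10^5 → turbulent
ε/D = 0.56/298 = 0.00188
Haaland: f = 0.02330
h_f = f(L/D)V²/(2g) = 0.02330·(1820/0.298)·3.369²/(2·9.81) = 82.35 m

h_f ≈ 82.3 m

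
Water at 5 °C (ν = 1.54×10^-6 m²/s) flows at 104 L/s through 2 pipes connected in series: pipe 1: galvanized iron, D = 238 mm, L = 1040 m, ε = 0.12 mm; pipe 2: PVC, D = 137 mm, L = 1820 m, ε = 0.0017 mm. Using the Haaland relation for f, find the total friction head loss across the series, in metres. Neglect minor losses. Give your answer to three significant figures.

H ≈ 450 m

Pipe 1: V = 2.338 m/s, Re = 3.61×10^5, ε/D = 5.04×10^-4, f = 0.01789, h_1 = f(L/D)V²/2g = 21.78 m
Pipe 2: V = 7.055 m/s, Re = 6.28×10^5, ε/D = 1.24×10^-5, f = 0.01271, h_2 = f(L/D)V²/2g = 428.5 m
Series → Q common, losses add: H = Σh = 450.3 m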